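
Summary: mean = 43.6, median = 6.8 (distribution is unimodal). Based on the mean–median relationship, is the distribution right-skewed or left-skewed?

mean − median = 43.6 − 6.8 = 36.8
mean > median ⇒ the longer tail is on the right ⇒ right-skewed (positively skewed).

right-skewed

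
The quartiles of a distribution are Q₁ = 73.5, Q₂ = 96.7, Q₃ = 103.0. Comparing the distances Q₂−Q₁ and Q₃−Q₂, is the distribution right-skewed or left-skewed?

Q₂ − Q₁ = 23.2;  Q₃ − Q₂ = 6.3
Q₂ − Q₁ > Q₃ − Q₂ ⇒ the lower half is more spread out ⇒ left-skewed.

left-skewed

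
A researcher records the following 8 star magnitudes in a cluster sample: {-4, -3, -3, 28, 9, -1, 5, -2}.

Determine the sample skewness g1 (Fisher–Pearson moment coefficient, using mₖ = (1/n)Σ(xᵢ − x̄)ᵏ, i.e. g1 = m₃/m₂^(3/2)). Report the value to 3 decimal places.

x̄ = (-4 - 3 - 3 + 28 + 9 - 1 + 5 - 2) / 8 = 3.6250
deviations (xᵢ − x̄): -7.6250, -6.6250, -6.6250, 24.3750, 5.3750, -4.6250, 1.3750, -5.6250
Σ(xᵢ − x̄)² = 823.8750 ⇒ m₂ = 823.8750/8 = 102.98438
Σ(xᵢ − x̄)³ = 13338.2813 ⇒ m₃ = 13338.2813/8 = 1667.28516
m₂^(3/2) = 102.98438^(1.5) = 1045.09798
g1 = m₃ / m₂^(3/2) = 1667.28516 / 1045.09798 ≈ 1.595

1.595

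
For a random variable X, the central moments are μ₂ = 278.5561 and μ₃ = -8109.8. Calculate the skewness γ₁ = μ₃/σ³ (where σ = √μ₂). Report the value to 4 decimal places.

-1.7444

σ = √μ₂ = √278.5561 = 16.69000
σ³ = μ₂^(3/2) = 4649.10131
γ₁ = μ₃/σ³ = -8109.8 / 4649.10131 ≈ -1.7444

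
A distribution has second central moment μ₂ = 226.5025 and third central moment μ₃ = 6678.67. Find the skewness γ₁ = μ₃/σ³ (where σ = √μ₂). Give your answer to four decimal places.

1.9592

σ = √μ₂ = √226.5025 = 15.05000
σ³ = μ₂^(3/2) = 3408.86263
γ₁ = μ₃/σ³ = 6678.67 / 3408.86263 ≈ 1.9592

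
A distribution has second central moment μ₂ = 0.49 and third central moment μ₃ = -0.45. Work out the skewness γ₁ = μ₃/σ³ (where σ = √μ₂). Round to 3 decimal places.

-1.312

σ = √μ₂ = √0.49 = 0.70000
σ³ = μ₂^(3/2) = 0.34300
γ₁ = μ₃/σ³ = -0.45 / 0.34300 ≈ -1.312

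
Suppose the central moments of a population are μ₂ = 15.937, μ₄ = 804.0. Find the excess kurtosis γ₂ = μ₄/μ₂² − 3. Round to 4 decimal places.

μ₂² = 15.937² = 253.98797
μ₄/μ₂² = 804.0 / 253.98797 = 3.16550
γ₂ = 3.16550 − 3 ≈ 0.1655

0.1655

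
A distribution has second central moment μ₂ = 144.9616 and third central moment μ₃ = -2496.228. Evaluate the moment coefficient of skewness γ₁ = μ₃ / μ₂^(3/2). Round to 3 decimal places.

σ = √μ₂ = √144.9616 = 12.04000
σ³ = μ₂^(3/2) = 1745.33766
γ₁ = μ₃/σ³ = -2496.228 / 1745.33766 ≈ -1.430

-1.430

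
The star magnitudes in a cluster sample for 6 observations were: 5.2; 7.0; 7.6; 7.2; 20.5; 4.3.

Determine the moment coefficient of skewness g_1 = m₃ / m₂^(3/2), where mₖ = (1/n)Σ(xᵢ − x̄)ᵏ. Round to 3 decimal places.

x̄ = (5.2 + 7.0 + 7.6 + 7.2 + 20.5 + 4.3) / 6 = 8.6333
deviations (xᵢ − x̄): -3.4333, -1.6333, -1.0333, -1.4333, 11.8667, -4.3333
Σ(xᵢ − x̄)² = 177.1733 ⇒ m₂ = 177.1733/6 = 29.52889
Σ(xᵢ − x̄)³ = 1540.7904 ⇒ m₃ = 1540.7904/6 = 256.79841
m₂^(3/2) = 29.52889^(1.5) = 160.46143
g_1 = m₃ / m₂^(3/2) = 256.79841 / 160.46143 ≈ 1.600

1.600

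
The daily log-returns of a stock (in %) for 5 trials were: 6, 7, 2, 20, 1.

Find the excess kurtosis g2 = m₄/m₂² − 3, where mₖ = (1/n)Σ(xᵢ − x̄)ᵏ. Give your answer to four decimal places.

-0.2728

x̄ = 7.2000
Σ(xᵢ − x̄)² = 230.8000 ⇒ m₂ = 46.16000
Σ(xᵢ − x̄)⁴ = 29054.4160 ⇒ m₄ = 5810.88320
m₂² = 2130.74560
g2 = m₄/m₂² − 3 = 2.72716 − 3 ≈ -0.2728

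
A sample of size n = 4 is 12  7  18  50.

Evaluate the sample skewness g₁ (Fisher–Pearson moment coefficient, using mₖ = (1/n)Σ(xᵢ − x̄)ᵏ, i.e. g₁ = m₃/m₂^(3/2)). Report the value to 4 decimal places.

0.9733

x̄ = (12 + 7 + 18 + 50) / 4 = 21.7500
deviations (xᵢ − x̄): -9.7500, -14.7500, -3.7500, 28.2500
Σ(xᵢ − x̄)² = 1124.7500 ⇒ m₂ = 1124.7500/4 = 281.18750
Σ(xᵢ − x̄)³ = 18356.6250 ⇒ m₃ = 18356.6250/4 = 4589.15625
m₂^(3/2) = 281.18750^(1.5) = 4715.13374
g₁ = m₃ / m₂^(3/2) = 4589.15625 / 4715.13374 ≈ 0.9733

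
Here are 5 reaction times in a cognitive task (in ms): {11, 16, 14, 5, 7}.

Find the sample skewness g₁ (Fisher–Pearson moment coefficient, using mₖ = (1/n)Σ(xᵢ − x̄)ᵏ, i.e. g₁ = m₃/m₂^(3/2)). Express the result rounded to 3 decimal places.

x̄ = (11 + 16 + 14 + 5 + 7) / 5 = 10.6000
deviations (xᵢ − x̄): 0.4000, 5.4000, 3.4000, -5.6000, -3.6000
Σ(xᵢ − x̄)² = 85.2000 ⇒ m₂ = 85.2000/5 = 17.04000
Σ(xᵢ − x̄)³ = -25.4400 ⇒ m₃ = -25.4400/5 = -5.08800
m₂^(3/2) = 17.04000^(1.5) = 70.34033
g₁ = m₃ / m₂^(3/2) = -5.08800 / 70.34033 ≈ -0.072

-0.072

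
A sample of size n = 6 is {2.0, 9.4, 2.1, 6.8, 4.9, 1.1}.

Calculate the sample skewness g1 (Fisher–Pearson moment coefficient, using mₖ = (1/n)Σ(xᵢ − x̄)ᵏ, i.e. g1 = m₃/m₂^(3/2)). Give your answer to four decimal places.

0.5065

x̄ = (2.0 + 9.4 + 2.1 + 6.8 + 4.9 + 1.1) / 6 = 4.3833
deviations (xᵢ − x̄): -2.3833, 5.0167, -2.2833, 2.4167, 0.5167, -3.2833
Σ(xᵢ − x̄)² = 52.9483 ⇒ m₂ = 52.9483/6 = 8.82472
Σ(xᵢ − x̄)³ = 79.6684 ⇒ m₃ = 79.6684/6 = 13.27807
m₂^(3/2) = 8.82472^(1.5) = 26.21510
g1 = m₃ / m₂^(3/2) = 13.27807 / 26.21510 ≈ 0.5065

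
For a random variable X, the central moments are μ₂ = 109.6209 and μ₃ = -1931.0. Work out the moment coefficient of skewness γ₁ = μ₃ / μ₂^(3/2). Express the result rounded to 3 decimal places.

-1.682

σ = √μ₂ = √109.6209 = 10.47000
σ³ = μ₂^(3/2) = 1147.73082
γ₁ = μ₃/σ³ = -1931.0 / 1147.73082 ≈ -1.682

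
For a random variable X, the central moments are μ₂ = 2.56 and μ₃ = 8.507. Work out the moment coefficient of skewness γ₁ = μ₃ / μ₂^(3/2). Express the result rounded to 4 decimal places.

σ = √μ₂ = √2.56 = 1.60000
σ³ = μ₂^(3/2) = 4.09600
γ₁ = μ₃/σ³ = 8.507 / 4.09600 ≈ 2.0769

2.0769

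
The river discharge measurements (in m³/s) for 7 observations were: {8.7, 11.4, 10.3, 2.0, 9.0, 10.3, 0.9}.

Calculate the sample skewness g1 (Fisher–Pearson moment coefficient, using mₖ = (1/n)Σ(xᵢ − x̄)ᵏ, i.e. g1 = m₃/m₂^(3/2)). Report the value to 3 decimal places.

x̄ = (8.7 + 11.4 + 10.3 + 2.0 + 9.0 + 10.3 + 0.9) / 7 = 7.5143
deviations (xᵢ − x̄): 1.1857, 3.8857, 2.7857, -5.5143, 1.4857, 2.7857, -6.6143
Σ(xᵢ − x̄)² = 108.3886 ⇒ m₂ = 108.3886/7 = 15.48408
Σ(xᵢ − x̄)³ = -350.1902 ⇒ m₃ = -350.1902/7 = -50.02718
m₂^(3/2) = 15.48408^(1.5) = 60.92958
g1 = m₃ / m₂^(3/2) = -50.02718 / 60.92958 ≈ -0.821

-0.821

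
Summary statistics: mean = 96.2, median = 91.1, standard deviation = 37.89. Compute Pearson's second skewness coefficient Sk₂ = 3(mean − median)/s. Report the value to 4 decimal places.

0.4038

Sk₂ = 3(96.2 − 91.1) / 37.89 = 3 × 5.1000 / 37.89
    = 15.3000 / 37.89 ≈ 0.4038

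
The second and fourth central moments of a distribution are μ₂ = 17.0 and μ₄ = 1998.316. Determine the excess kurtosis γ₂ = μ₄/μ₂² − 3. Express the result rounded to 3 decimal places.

3.915

μ₂² = 17.0² = 289.00000
μ₄/μ₂² = 1998.316 / 289.00000 = 6.91459
γ₂ = 6.91459 − 3 ≈ 3.915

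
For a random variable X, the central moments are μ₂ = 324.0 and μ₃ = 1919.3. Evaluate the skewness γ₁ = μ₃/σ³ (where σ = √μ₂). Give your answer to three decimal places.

0.329

σ = √μ₂ = √324.0 = 18.00000
σ³ = μ₂^(3/2) = 5832.00000
γ₁ = μ₃/σ³ = 1919.3 / 5832.00000 ≈ 0.329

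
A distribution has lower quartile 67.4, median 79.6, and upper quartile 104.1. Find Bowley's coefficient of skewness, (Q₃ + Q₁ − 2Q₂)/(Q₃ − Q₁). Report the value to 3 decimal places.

0.335

numerator: Q₃ + Q₁ − 2Q₂ = 104.1 + 67.4 − 2×79.6 = 12.3000
denominator: Q₃ − Q₁ = 104.1 − 67.4 = 36.7000
Bowley skewness = 12.3000 / 36.7000 ≈ 0.335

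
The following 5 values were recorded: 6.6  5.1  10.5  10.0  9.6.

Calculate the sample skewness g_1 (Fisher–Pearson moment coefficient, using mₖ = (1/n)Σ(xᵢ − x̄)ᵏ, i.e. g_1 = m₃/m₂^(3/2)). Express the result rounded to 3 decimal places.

x̄ = (6.6 + 5.1 + 10.5 + 10.0 + 9.6) / 5 = 8.3600
deviations (xᵢ − x̄): -1.7600, -3.2600, 2.1400, 1.6400, 1.2400
Σ(xᵢ − x̄)² = 22.5320 ⇒ m₂ = 22.5320/5 = 4.50640
Σ(xᵢ − x̄)³ = -23.9798 ⇒ m₃ = -23.9798/5 = -4.79597
m₂^(3/2) = 4.50640^(1.5) = 9.56631
g_1 = m₃ / m₂^(3/2) = -4.79597 / 9.56631 ≈ -0.501

-0.501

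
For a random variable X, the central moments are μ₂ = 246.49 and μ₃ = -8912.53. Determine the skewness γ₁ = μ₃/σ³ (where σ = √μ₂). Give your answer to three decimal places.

σ = √μ₂ = √246.49 = 15.70000
σ³ = μ₂^(3/2) = 3869.89300
γ₁ = μ₃/σ³ = -8912.53 / 3869.89300 ≈ -2.303

-2.303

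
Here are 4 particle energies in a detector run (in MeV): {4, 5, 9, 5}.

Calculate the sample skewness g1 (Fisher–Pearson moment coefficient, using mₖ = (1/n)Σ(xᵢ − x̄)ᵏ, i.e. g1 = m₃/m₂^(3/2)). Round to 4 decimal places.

0.9930

x̄ = (4 + 5 + 9 + 5) / 4 = 5.7500
deviations (xᵢ − x̄): -1.7500, -0.7500, 3.2500, -0.7500
Σ(xᵢ − x̄)² = 14.7500 ⇒ m₂ = 14.7500/4 = 3.68750
Σ(xᵢ − x̄)³ = 28.1250 ⇒ m₃ = 28.1250/4 = 7.03125
m₂^(3/2) = 3.68750^(1.5) = 7.08106
g1 = m₃ / m₂^(3/2) = 7.03125 / 7.08106 ≈ 0.9930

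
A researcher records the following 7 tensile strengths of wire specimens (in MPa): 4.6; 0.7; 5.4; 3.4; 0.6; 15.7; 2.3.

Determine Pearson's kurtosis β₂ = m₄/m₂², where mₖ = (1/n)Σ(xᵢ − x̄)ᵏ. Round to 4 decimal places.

x̄ = 4.6714
Σ(xᵢ − x̄)² = 161.7543 ⇒ m₂ = 23.10776
Σ(xᵢ − x̄)⁴ = 15351.7737 ⇒ m₄ = 2193.11053
m₂² = 533.96835
β₂ = m₄/m₂² = 2193.11053 / 533.96835 ≈ 4.1072

4.1072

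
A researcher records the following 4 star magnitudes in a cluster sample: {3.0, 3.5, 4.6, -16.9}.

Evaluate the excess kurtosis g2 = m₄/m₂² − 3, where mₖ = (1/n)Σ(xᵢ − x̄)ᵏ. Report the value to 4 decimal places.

-0.6775

x̄ = -1.4500
Σ(xᵢ − x̄)² = 319.6100 ⇒ m₂ = 79.90250
Σ(xᵢ − x̄)⁴ = 59311.1380 ⇒ m₄ = 14827.78451
m₂² = 6384.40951
g2 = m₄/m₂² − 3 = 2.32250 − 3 ≈ -0.6775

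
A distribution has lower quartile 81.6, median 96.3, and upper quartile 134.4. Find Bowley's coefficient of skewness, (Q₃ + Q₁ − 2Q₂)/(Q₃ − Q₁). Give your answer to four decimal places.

numerator: Q₃ + Q₁ − 2Q₂ = 134.4 + 81.6 − 2×96.3 = 23.4000
denominator: Q₃ − Q₁ = 134.4 − 81.6 = 52.8000
Bowley skewness = 23.4000 / 52.8000 ≈ 0.4432

0.4432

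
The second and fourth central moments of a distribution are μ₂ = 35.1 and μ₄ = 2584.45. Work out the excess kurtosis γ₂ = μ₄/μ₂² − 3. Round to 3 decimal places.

μ₂² = 35.1² = 1232.01000
μ₄/μ₂² = 2584.45 / 1232.01000 = 2.09775
γ₂ = 2.09775 − 3 ≈ -0.902

-0.902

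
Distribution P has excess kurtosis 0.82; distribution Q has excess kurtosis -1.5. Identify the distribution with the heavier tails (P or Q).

P

Higher excess kurtosis ⇒ heavier tails relative to the normal distribution.
0.82 vs -1.5: the larger is 0.82, so P has heavier tails. (P is leptokurtic — heavier-than-normal tails; the other is platykurtic.)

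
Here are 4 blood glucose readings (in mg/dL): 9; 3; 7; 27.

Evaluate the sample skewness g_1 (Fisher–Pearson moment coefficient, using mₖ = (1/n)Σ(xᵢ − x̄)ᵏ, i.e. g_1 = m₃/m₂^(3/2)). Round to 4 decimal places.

0.9622

x̄ = (9 + 3 + 7 + 27) / 4 = 11.5000
deviations (xᵢ − x̄): -2.5000, -8.5000, -4.5000, 15.5000
Σ(xᵢ − x̄)² = 339.0000 ⇒ m₂ = 339.0000/4 = 84.75000
Σ(xᵢ − x̄)³ = 3003.0000 ⇒ m₃ = 3003.0000/4 = 750.75000
m₂^(3/2) = 84.75000^(1.5) = 780.20649
g_1 = m₃ / m₂^(3/2) = 750.75000 / 780.20649 ≈ 0.9622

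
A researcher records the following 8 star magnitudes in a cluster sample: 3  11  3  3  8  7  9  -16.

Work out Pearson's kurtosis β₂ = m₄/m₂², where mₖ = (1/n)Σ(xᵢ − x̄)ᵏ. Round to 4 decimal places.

4.7753

x̄ = 3.5000
Σ(xᵢ − x̄)² = 500.0000 ⇒ m₂ = 62.50000
Σ(xᵢ − x̄)⁴ = 149229.5000 ⇒ m₄ = 18653.68750
m₂² = 3906.25000
β₂ = m₄/m₂² = 18653.68750 / 3906.25000 ≈ 4.7753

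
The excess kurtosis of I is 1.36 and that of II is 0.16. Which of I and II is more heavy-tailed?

Higher excess kurtosis ⇒ heavier tails relative to the normal distribution.
1.36 vs 0.16: the larger is 1.36, so I has heavier tails.

I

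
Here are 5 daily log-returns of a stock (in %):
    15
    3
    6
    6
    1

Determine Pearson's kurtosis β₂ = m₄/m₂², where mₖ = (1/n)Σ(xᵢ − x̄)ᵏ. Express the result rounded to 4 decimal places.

2.5924

x̄ = 6.2000
Σ(xᵢ − x̄)² = 114.8000 ⇒ m₂ = 22.96000
Σ(xᵢ − x̄)⁴ = 6832.9760 ⇒ m₄ = 1366.59520
m₂² = 527.16160
β₂ = m₄/m₂² = 1366.59520 / 527.16160 ≈ 2.5924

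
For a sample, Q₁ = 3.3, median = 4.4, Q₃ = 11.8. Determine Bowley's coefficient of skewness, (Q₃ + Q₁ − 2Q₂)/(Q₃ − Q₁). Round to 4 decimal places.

numerator: Q₃ + Q₁ − 2Q₂ = 11.8 + 3.3 − 2×4.4 = 6.3000
denominator: Q₃ − Q₁ = 11.8 − 3.3 = 8.5000
Bowley skewness = 6.3000 / 8.5000 ≈ 0.7412

0.7412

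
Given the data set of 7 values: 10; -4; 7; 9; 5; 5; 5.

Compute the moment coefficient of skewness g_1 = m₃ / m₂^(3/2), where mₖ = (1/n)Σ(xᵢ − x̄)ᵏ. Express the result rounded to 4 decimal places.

-1.2048

x̄ = (10 - 4 + 7 + 9 + 5 + 5 + 5) / 7 = 5.2857
deviations (xᵢ − x̄): 4.7143, -9.2857, 1.7143, 3.7143, -0.2857, -0.2857, -0.2857
Σ(xᵢ − x̄)² = 125.4286 ⇒ m₂ = 125.4286/7 = 17.91837
Σ(xᵢ − x̄)³ = -639.6735 ⇒ m₃ = -639.6735/7 = -91.38192
m₂^(3/2) = 17.91837^(1.5) = 75.84861
g_1 = m₃ / m₂^(3/2) = -91.38192 / 75.84861 ≈ -1.2048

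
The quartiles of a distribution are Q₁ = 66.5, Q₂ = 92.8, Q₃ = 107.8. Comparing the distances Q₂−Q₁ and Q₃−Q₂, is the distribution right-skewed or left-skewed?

Q₂ − Q₁ = 26.3;  Q₃ − Q₂ = 15.0
Q₂ − Q₁ > Q₃ − Q₂ ⇒ the lower half is more spread out ⇒ left-skewed.

left-skewed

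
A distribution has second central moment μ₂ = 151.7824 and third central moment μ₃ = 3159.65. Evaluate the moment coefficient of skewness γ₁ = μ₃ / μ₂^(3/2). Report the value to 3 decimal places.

σ = √μ₂ = √151.7824 = 12.32000
σ³ = μ₂^(3/2) = 1869.95917
γ₁ = μ₃/σ³ = 3159.65 / 1869.95917 ≈ 1.690

1.690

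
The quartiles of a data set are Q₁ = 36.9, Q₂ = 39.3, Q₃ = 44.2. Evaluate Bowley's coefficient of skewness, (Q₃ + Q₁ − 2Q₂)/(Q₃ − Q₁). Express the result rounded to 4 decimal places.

numerator: Q₃ + Q₁ − 2Q₂ = 44.2 + 36.9 − 2×39.3 = 2.5000
denominator: Q₃ − Q₁ = 44.2 − 36.9 = 7.3000
Bowley skewness = 2.5000 / 7.3000 ≈ 0.3425

0.3425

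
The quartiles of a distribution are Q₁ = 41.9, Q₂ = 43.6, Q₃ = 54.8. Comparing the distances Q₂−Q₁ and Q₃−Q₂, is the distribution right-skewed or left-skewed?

right-skewed

Q₂ − Q₁ = 1.7;  Q₃ − Q₂ = 11.2
Q₃ − Q₂ > Q₂ − Q₁ ⇒ the upper half is more spread out ⇒ right-skewed.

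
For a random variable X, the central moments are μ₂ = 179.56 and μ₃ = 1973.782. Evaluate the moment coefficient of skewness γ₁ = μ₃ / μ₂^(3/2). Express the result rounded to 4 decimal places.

σ = √μ₂ = √179.56 = 13.40000
σ³ = μ₂^(3/2) = 2406.10400
γ₁ = μ₃/σ³ = 1973.782 / 2406.10400 ≈ 0.8203

0.8203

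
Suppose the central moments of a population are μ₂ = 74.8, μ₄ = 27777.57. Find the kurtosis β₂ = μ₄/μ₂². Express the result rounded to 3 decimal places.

4.965

μ₂² = 74.8² = 5595.04000
μ₄/μ₂² = 27777.57 / 5595.04000 = 4.96468
β₂ ≈ 4.965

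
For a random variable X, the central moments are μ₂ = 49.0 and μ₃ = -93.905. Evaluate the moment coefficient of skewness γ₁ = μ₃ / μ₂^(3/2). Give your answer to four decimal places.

-0.2738

σ = √μ₂ = √49.0 = 7.00000
σ³ = μ₂^(3/2) = 343.00000
γ₁ = μ₃/σ³ = -93.905 / 343.00000 ≈ -0.2738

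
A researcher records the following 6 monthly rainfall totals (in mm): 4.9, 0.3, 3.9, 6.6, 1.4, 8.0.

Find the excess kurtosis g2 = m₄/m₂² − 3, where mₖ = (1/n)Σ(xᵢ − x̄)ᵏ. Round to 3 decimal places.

x̄ = 4.1833
Σ(xᵢ − x̄)² = 43.8283 ⇒ m₂ = 7.30472
Σ(xᵢ − x̄)⁴ = 534.0049 ⇒ m₄ = 89.00081
m₂² = 53.35897
g2 = m₄/m₂² − 3 = 1.66796 − 3 ≈ -1.332

-1.332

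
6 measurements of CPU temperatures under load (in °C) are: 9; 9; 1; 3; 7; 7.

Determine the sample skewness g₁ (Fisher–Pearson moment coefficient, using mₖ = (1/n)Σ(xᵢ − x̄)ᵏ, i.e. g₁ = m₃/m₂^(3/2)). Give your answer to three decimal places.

x̄ = (9 + 9 + 1 + 3 + 7 + 7) / 6 = 6.0000
deviations (xᵢ − x̄): 3.0000, 3.0000, -5.0000, -3.0000, 1.0000, 1.0000
Σ(xᵢ − x̄)² = 54.0000 ⇒ m₂ = 54.0000/6 = 9.00000
Σ(xᵢ − x̄)³ = -96.0000 ⇒ m₃ = -96.0000/6 = -16.00000
m₂^(3/2) = 9.00000^(1.5) = 27.00000
g₁ = m₃ / m₂^(3/2) = -16.00000 / 27.00000 ≈ -0.593

-0.593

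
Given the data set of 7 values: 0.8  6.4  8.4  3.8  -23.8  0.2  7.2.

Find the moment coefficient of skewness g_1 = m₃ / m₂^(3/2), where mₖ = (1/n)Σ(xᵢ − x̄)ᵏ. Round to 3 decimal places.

-1.716

x̄ = (0.8 + 6.4 + 8.4 + 3.8 - 23.8 + 0.2 + 7.2) / 7 = 0.4286
deviations (xᵢ − x̄): 0.3714, 5.9714, 7.9714, 3.3714, -24.2286, -0.2286, 6.7714
Σ(xᵢ − x̄)² = 743.6343 ⇒ m₂ = 743.6343/7 = 106.23347
Σ(xᵢ − x̄)³ = -13154.4362 ⇒ m₃ = -13154.4362/7 = -1879.20518
m₂^(3/2) = 106.23347^(1.5) = 1094.94435
g_1 = m₃ / m₂^(3/2) = -1879.20518 / 1094.94435 ≈ -1.716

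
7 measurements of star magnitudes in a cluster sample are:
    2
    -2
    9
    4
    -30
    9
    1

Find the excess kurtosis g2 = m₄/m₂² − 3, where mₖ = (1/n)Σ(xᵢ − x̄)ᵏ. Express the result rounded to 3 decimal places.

x̄ = -1.0000
Σ(xᵢ − x̄)² = 1080.0000 ⇒ m₂ = 154.28571
Σ(xᵢ − x̄)⁴ = 728004.0000 ⇒ m₄ = 104000.57143
m₂² = 23804.08163
g2 = m₄/m₂² − 3 = 4.36902 − 3 ≈ 1.369

1.369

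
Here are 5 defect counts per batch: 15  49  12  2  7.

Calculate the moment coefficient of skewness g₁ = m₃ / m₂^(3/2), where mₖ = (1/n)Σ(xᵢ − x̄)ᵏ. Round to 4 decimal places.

1.2353

x̄ = (15 + 49 + 12 + 2 + 7) / 5 = 17.0000
deviations (xᵢ − x̄): -2.0000, 32.0000, -5.0000, -15.0000, -10.0000
Σ(xᵢ − x̄)² = 1378.0000 ⇒ m₂ = 1378.0000/5 = 275.60000
Σ(xᵢ − x̄)³ = 28260.0000 ⇒ m₃ = 28260.0000/5 = 5652.00000
m₂^(3/2) = 275.60000^(1.5) = 4575.29204
g₁ = m₃ / m₂^(3/2) = 5652.00000 / 4575.29204 ≈ 1.2353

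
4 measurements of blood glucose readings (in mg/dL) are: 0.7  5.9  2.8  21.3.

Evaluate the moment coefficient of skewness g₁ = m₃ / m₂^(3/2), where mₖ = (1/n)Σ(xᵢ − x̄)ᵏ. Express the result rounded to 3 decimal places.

x̄ = (0.7 + 5.9 + 2.8 + 21.3) / 4 = 7.6750
deviations (xᵢ − x̄): -6.9750, -1.7750, -4.8750, 13.6250
Σ(xᵢ − x̄)² = 261.2075 ⇒ m₂ = 261.2075/4 = 65.30188
Σ(xᵢ − x̄)³ = 2068.5656 ⇒ m₃ = 2068.5656/4 = 517.14141
m₂^(3/2) = 65.30188^(1.5) = 527.70168
g₁ = m₃ / m₂^(3/2) = 517.14141 / 527.70168 ≈ 0.980

0.980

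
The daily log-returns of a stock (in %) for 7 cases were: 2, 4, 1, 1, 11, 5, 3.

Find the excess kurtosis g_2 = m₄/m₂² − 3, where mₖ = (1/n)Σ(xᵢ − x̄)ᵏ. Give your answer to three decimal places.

x̄ = 3.8571
Σ(xᵢ − x̄)² = 72.8571 ⇒ m₂ = 10.40816
Σ(xᵢ − x̄)⁴ = 2750.5015 ⇒ m₄ = 392.92878
m₂² = 108.32986
g_2 = m₄/m₂² − 3 = 3.62715 − 3 ≈ 0.627

0.627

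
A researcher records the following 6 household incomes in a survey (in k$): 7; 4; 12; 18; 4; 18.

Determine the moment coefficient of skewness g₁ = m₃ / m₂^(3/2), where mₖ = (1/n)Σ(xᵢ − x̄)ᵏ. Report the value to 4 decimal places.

0.2031

x̄ = (7 + 4 + 12 + 18 + 4 + 18) / 6 = 10.5000
deviations (xᵢ − x̄): -3.5000, -6.5000, 1.5000, 7.5000, -6.5000, 7.5000
Σ(xᵢ − x̄)² = 211.5000 ⇒ m₂ = 211.5000/6 = 35.25000
Σ(xᵢ − x̄)³ = 255.0000 ⇒ m₃ = 255.0000/6 = 42.50000
m₂^(3/2) = 35.25000^(1.5) = 209.28528
g₁ = m₃ / m₂^(3/2) = 42.50000 / 209.28528 ≈ 0.2031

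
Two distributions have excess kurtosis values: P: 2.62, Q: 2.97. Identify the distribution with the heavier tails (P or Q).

Q

Higher excess kurtosis ⇒ heavier tails relative to the normal distribution.
2.62 vs 2.97: the larger is 2.97, so Q has heavier tails.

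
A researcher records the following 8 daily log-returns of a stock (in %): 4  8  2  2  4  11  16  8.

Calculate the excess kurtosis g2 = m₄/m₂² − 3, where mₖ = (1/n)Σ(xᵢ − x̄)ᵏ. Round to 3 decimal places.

x̄ = 6.8750
Σ(xᵢ − x̄)² = 166.8750 ⇒ m₂ = 20.85938
Σ(xᵢ − x̄)⁴ = 8492.1504 ⇒ m₄ = 1061.51880
m₂² = 435.11353
g2 = m₄/m₂² − 3 = 2.43964 − 3 ≈ -0.560

-0.560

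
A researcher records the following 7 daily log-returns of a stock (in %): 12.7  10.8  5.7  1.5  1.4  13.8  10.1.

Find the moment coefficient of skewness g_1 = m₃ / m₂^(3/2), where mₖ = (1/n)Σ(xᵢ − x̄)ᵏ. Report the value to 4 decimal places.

x̄ = (12.7 + 10.8 + 5.7 + 1.5 + 1.4 + 13.8 + 10.1) / 7 = 8.0000
deviations (xᵢ − x̄): 4.7000, 2.8000, -2.3000, -6.5000, -6.6000, 5.8000, 2.1000
Σ(xᵢ − x̄)² = 159.0800 ⇒ m₂ = 159.0800/7 = 22.72571
Σ(xᵢ − x̄)³ = -244.1400 ⇒ m₃ = -244.1400/7 = -34.87714
m₂^(3/2) = 22.72571^(1.5) = 108.33688
g_1 = m₃ / m₂^(3/2) = -34.87714 / 108.33688 ≈ -0.3219

-0.3219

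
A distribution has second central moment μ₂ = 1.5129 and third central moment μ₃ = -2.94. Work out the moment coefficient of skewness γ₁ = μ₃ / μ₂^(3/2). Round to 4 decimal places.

-1.5799

σ = √μ₂ = √1.5129 = 1.23000
σ³ = μ₂^(3/2) = 1.86087
γ₁ = μ₃/σ³ = -2.94 / 1.86087 ≈ -1.5799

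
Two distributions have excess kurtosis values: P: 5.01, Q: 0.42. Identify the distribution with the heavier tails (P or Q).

Higher excess kurtosis ⇒ heavier tails relative to the normal distribution.
5.01 vs 0.42: the larger is 5.01, so P has heavier tails.

P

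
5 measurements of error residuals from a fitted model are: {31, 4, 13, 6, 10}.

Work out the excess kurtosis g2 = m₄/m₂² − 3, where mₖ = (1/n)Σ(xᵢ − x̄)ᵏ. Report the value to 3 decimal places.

-0.247

x̄ = 12.8000
Σ(xᵢ − x̄)² = 462.8000 ⇒ m₂ = 92.56000
Σ(xᵢ − x̄)⁴ = 117916.4960 ⇒ m₄ = 23583.29920
m₂² = 8567.35360
g2 = m₄/m₂² − 3 = 2.75269 − 3 ≈ -0.247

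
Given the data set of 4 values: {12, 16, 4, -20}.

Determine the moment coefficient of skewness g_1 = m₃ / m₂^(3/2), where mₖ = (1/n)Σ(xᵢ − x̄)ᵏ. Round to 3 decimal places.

x̄ = (12 + 16 + 4 - 20) / 4 = 3.0000
deviations (xᵢ − x̄): 9.0000, 13.0000, 1.0000, -23.0000
Σ(xᵢ − x̄)² = 780.0000 ⇒ m₂ = 780.0000/4 = 195.00000
Σ(xᵢ − x̄)³ = -9240.0000 ⇒ m₃ = -9240.0000/4 = -2310.00000
m₂^(3/2) = 195.00000^(1.5) = 2723.02681
g_1 = m₃ / m₂^(3/2) = -2310.00000 / 2723.02681 ≈ -0.848

-0.848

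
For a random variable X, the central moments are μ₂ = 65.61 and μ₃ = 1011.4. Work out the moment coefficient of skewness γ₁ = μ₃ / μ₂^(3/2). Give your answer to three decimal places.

σ = √μ₂ = √65.61 = 8.10000
σ³ = μ₂^(3/2) = 531.44100
γ₁ = μ₃/σ³ = 1011.4 / 531.44100 ≈ 1.903

1.903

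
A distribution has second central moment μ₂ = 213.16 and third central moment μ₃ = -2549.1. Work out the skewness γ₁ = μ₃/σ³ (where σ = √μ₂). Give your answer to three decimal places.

-0.819

σ = √μ₂ = √213.16 = 14.60000
σ³ = μ₂^(3/2) = 3112.13600
γ₁ = μ₃/σ³ = -2549.1 / 3112.13600 ≈ -0.819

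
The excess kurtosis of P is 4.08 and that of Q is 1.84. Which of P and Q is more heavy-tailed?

P

Higher excess kurtosis ⇒ heavier tails relative to the normal distribution.
4.08 vs 1.84: the larger is 4.08, so P has heavier tails.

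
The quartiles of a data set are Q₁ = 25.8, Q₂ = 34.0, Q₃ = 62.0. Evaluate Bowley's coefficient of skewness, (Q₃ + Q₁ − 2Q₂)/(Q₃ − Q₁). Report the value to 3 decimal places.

numerator: Q₃ + Q₁ − 2Q₂ = 62.0 + 25.8 − 2×34.0 = 19.8000
denominator: Q₃ − Q₁ = 62.0 − 25.8 = 36.2000
Bowley skewness = 19.8000 / 36.2000 ≈ 0.547

0.547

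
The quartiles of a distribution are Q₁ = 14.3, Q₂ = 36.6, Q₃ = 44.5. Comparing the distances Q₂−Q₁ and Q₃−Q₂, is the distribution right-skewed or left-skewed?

Q₂ − Q₁ = 22.3;  Q₃ − Q₂ = 7.9
Q₂ − Q₁ > Q₃ − Q₂ ⇒ the lower half is more spread out ⇒ left-skewed.

left-skewed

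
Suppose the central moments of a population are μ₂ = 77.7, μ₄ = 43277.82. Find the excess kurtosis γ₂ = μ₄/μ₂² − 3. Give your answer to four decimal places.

μ₂² = 77.7² = 6037.29000
μ₄/μ₂² = 43277.82 / 6037.29000 = 7.16842
γ₂ = 7.16842 − 3 ≈ 4.1684

4.1684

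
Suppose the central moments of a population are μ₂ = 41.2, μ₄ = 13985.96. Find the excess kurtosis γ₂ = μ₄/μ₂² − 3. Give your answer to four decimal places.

5.2394

μ₂² = 41.2² = 1697.44000
μ₄/μ₂² = 13985.96 / 1697.44000 = 8.23944
γ₂ = 8.23944 − 3 ≈ 5.2394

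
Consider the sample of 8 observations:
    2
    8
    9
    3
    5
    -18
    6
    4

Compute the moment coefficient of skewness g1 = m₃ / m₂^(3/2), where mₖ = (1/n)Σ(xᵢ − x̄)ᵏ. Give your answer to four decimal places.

-1.9229

x̄ = (2 + 8 + 9 + 3 + 5 - 18 + 6 + 4) / 8 = 2.3750
deviations (xᵢ − x̄): -0.3750, 5.6250, 6.6250, 0.6250, 2.6250, -20.3750, 3.6250, 1.6250
Σ(xᵢ − x̄)² = 513.8750 ⇒ m₂ = 513.8750/8 = 64.23438
Σ(xᵢ − x̄)³ = -7919.5313 ⇒ m₃ = -7919.5313/8 = -989.94141
m₂^(3/2) = 64.23438^(1.5) = 514.81507
g1 = m₃ / m₂^(3/2) = -989.94141 / 514.81507 ≈ -1.9229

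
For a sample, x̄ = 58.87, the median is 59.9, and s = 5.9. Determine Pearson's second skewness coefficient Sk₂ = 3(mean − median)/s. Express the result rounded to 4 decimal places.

Sk₂ = 3(58.87 − 59.9) / 5.9 = 3 × -1.0300 / 5.9
    = -3.0900 / 5.9 ≈ -0.5237

-0.5237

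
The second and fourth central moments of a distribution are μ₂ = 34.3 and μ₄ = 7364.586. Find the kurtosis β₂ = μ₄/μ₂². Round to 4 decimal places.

μ₂² = 34.3² = 1176.49000
μ₄/μ₂² = 7364.586 / 1176.49000 = 6.25979
β₂ ≈ 6.2598

6.2598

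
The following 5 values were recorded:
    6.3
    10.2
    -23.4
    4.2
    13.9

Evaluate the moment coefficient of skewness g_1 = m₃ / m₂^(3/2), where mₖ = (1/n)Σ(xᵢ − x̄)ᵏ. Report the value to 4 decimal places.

x̄ = (6.3 + 10.2 - 23.4 + 4.2 + 13.9) / 5 = 2.2400
deviations (xᵢ − x̄): 4.0600, 7.9600, -25.6400, 1.9600, 11.6600
Σ(xᵢ − x̄)² = 877.0520 ⇒ m₂ = 877.0520/5 = 175.41040
Σ(xᵢ − x̄)³ = -14691.9286 ⇒ m₃ = -14691.9286/5 = -2938.38571
m₂^(3/2) = 175.41040^(1.5) = 2323.18079
g_1 = m₃ / m₂^(3/2) = -2938.38571 / 2323.18079 ≈ -1.2648

-1.2648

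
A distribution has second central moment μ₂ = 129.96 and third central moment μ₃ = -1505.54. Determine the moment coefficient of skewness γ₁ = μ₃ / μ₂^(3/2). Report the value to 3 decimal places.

σ = √μ₂ = √129.96 = 11.40000
σ³ = μ₂^(3/2) = 1481.54400
γ₁ = μ₃/σ³ = -1505.54 / 1481.54400 ≈ -1.016

-1.016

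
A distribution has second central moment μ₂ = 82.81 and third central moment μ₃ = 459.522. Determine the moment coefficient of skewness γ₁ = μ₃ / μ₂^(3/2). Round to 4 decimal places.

0.6098

σ = √μ₂ = √82.81 = 9.10000
σ³ = μ₂^(3/2) = 753.57100
γ₁ = μ₃/σ³ = 459.522 / 753.57100 ≈ 0.6098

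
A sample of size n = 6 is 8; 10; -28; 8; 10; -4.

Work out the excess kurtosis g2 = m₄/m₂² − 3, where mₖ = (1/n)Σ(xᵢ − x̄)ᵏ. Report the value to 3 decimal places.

0.301

x̄ = 0.6667
Σ(xᵢ − x̄)² = 1125.3333 ⇒ m₂ = 187.55556
Σ(xᵢ − x̄)⁴ = 696753.7778 ⇒ m₄ = 116125.62963
m₂² = 35177.08642
g2 = m₄/m₂² − 3 = 3.30117 − 3 ≈ 0.301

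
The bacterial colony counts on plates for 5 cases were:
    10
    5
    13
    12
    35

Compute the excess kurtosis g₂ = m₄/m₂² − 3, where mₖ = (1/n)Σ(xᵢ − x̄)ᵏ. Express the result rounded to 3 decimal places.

x̄ = 15.0000
Σ(xᵢ − x̄)² = 538.0000 ⇒ m₂ = 107.60000
Σ(xᵢ − x̄)⁴ = 170722.0000 ⇒ m₄ = 34144.40000
m₂² = 11577.76000
g₂ = m₄/m₂² − 3 = 2.94914 − 3 ≈ -0.051

-0.051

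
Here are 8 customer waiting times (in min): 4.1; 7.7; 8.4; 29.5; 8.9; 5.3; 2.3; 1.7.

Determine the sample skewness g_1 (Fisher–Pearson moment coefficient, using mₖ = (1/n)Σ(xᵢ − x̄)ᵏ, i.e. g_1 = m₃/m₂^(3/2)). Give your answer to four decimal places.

1.8572

x̄ = (4.1 + 7.7 + 8.4 + 29.5 + 8.9 + 5.3 + 2.3 + 1.7) / 8 = 8.4875
deviations (xᵢ − x̄): -4.3875, -0.7875, -0.0875, 21.0125, 0.4125, -3.1875, -6.1875, -6.7875
Σ(xᵢ − x̄)² = 556.0888 ⇒ m₂ = 556.0888/8 = 69.51109
Σ(xᵢ − x̄)³ = 8610.6923 ⇒ m₃ = 8610.6923/8 = 1076.33654
m₂^(3/2) = 69.51109^(1.5) = 579.53702
g_1 = m₃ / m₂^(3/2) = 1076.33654 / 579.53702 ≈ 1.8572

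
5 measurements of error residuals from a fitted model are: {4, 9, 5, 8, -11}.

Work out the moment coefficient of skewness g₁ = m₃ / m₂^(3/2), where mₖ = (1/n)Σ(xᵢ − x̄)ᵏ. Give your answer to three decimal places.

-1.262

x̄ = (4 + 9 + 5 + 8 - 11) / 5 = 3.0000
deviations (xᵢ − x̄): 1.0000, 6.0000, 2.0000, 5.0000, -14.0000
Σ(xᵢ − x̄)² = 262.0000 ⇒ m₂ = 262.0000/5 = 52.40000
Σ(xᵢ − x̄)³ = -2394.0000 ⇒ m₃ = -2394.0000/5 = -478.80000
m₂^(3/2) = 52.40000^(1.5) = 379.31230
g₁ = m₃ / m₂^(3/2) = -478.80000 / 379.31230 ≈ -1.262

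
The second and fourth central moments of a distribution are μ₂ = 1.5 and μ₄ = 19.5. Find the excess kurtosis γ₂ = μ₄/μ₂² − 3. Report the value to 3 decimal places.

5.667

μ₂² = 1.5² = 2.25000
μ₄/μ₂² = 19.5 / 2.25000 = 8.66667
γ₂ = 8.66667 − 3 ≈ 5.667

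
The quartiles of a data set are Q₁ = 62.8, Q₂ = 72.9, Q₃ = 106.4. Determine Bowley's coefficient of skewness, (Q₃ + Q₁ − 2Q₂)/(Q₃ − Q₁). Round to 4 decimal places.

numerator: Q₃ + Q₁ − 2Q₂ = 106.4 + 62.8 − 2×72.9 = 23.4000
denominator: Q₃ − Q₁ = 106.4 − 62.8 = 43.6000
Bowley skewness = 23.4000 / 43.6000 ≈ 0.5367

0.5367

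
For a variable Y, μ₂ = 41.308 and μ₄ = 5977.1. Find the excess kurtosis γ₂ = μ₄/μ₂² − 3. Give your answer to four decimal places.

μ₂² = 41.308² = 1706.35086
μ₄/μ₂² = 5977.1 / 1706.35086 = 3.50286
γ₂ = 3.50286 − 3 ≈ 0.5029

0.5029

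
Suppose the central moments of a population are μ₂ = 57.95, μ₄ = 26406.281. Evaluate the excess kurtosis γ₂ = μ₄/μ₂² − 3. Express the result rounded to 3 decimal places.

4.863

μ₂² = 57.95² = 3358.20250
μ₄/μ₂² = 26406.281 / 3358.20250 = 7.86322
γ₂ = 7.86322 − 3 ≈ 4.863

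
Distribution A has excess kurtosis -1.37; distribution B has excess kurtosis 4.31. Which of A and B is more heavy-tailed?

Higher excess kurtosis ⇒ heavier tails relative to the normal distribution.
-1.37 vs 4.31: the larger is 4.31, so B has heavier tails. (B is leptokurtic — heavier-than-normal tails; the other is platykurtic.)

B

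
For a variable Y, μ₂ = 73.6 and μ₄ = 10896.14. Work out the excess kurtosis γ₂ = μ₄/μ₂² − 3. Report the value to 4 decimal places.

μ₂² = 73.6² = 5416.96000
μ₄/μ₂² = 10896.14 / 5416.96000 = 2.01149
γ₂ = 2.01149 − 3 ≈ -0.9885

-0.9885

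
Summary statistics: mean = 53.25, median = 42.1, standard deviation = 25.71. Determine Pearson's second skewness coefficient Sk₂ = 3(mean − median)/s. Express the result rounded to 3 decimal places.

1.301

Sk₂ = 3(53.25 − 42.1) / 25.71 = 3 × 11.1500 / 25.71
    = 33.4500 / 25.71 ≈ 1.301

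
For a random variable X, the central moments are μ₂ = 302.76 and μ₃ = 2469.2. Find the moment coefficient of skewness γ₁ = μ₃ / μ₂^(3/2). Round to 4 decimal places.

σ = √μ₂ = √302.76 = 17.40000
σ³ = μ₂^(3/2) = 5268.02400
γ₁ = μ₃/σ³ = 2469.2 / 5268.02400 ≈ 0.4687

0.4687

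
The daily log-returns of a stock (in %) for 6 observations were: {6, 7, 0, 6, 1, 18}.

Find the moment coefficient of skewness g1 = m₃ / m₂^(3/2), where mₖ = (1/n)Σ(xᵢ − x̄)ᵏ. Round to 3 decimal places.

x̄ = (6 + 7 + 0 + 6 + 1 + 18) / 6 = 6.3333
deviations (xᵢ − x̄): -0.3333, 0.6667, -6.3333, -0.3333, -5.3333, 11.6667
Σ(xᵢ − x̄)² = 205.3333 ⇒ m₂ = 205.3333/6 = 34.22222
Σ(xᵢ − x̄)³ = 1182.4444 ⇒ m₃ = 1182.4444/6 = 197.07407
m₂^(3/2) = 34.22222^(1.5) = 200.19919
g1 = m₃ / m₂^(3/2) = 197.07407 / 200.19919 ≈ 0.984

0.984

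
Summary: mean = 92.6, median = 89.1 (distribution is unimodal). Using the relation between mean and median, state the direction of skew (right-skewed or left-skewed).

mean − median = 92.6 − 89.1 = 3.5
mean > median ⇒ the longer tail is on the right ⇒ right-skewed (positively skewed).

right-skewed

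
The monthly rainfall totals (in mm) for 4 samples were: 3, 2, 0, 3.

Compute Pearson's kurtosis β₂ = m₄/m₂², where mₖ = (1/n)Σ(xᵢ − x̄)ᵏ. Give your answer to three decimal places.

2.000

x̄ = 2.0000
Σ(xᵢ − x̄)² = 6.0000 ⇒ m₂ = 1.50000
Σ(xᵢ − x̄)⁴ = 18.0000 ⇒ m₄ = 4.50000
m₂² = 2.25000
β₂ = m₄/m₂² = 4.50000 / 2.25000 ≈ 2.000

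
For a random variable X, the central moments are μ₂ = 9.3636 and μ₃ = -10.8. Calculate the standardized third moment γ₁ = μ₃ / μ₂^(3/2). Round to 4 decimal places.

σ = √μ₂ = √9.3636 = 3.06000
σ³ = μ₂^(3/2) = 28.65262
γ₁ = μ₃/σ³ = -10.8 / 28.65262 ≈ -0.3769

-0.3769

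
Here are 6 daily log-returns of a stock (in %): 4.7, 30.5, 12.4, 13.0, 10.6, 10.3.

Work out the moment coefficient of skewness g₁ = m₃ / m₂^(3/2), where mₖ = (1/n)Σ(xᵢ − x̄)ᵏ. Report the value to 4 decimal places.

x̄ = (4.7 + 30.5 + 12.4 + 13.0 + 10.6 + 10.3) / 6 = 13.5833
deviations (xᵢ − x̄): -8.8833, 16.9167, -1.1833, -0.5833, -2.9833, -3.2833
Σ(xᵢ − x̄)² = 386.5083 ⇒ m₂ = 386.5083/6 = 64.41806
Σ(xᵢ − x̄)³ = 4076.2844 ⇒ m₃ = 4076.2844/6 = 679.38074
m₂^(3/2) = 64.41806^(1.5) = 517.02485
g₁ = m₃ / m₂^(3/2) = 679.38074 / 517.02485 ≈ 1.3140

1.3140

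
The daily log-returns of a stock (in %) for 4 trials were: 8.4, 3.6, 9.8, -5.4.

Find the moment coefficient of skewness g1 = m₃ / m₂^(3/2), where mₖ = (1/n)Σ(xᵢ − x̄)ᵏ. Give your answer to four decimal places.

x̄ = (8.4 + 3.6 + 9.8 - 5.4) / 4 = 4.1000
deviations (xᵢ − x̄): 4.3000, -0.5000, 5.7000, -9.5000
Σ(xᵢ − x̄)² = 141.4800 ⇒ m₂ = 141.4800/4 = 35.37000
Σ(xᵢ − x̄)³ = -592.8000 ⇒ m₃ = -592.8000/4 = -148.20000
m₂^(3/2) = 35.37000^(1.5) = 210.35488
g1 = m₃ / m₂^(3/2) = -148.20000 / 210.35488 ≈ -0.7045

-0.7045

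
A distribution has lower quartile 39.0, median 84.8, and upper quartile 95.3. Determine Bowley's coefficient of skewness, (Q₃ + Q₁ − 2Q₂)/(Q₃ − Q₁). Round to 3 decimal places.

-0.627

numerator: Q₃ + Q₁ − 2Q₂ = 95.3 + 39.0 − 2×84.8 = -35.3000
denominator: Q₃ − Q₁ = 95.3 − 39.0 = 56.3000
Bowley skewness = -35.3000 / 56.3000 ≈ -0.627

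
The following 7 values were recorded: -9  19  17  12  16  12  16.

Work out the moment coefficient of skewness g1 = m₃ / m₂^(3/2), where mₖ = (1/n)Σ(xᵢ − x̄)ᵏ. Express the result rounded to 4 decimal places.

-1.7442

x̄ = (-9 + 19 + 17 + 12 + 16 + 12 + 16) / 7 = 11.8571
deviations (xᵢ − x̄): -20.8571, 7.1429, 5.1429, 0.1429, 4.1429, 0.1429, 4.1429
Σ(xᵢ − x̄)² = 546.8571 ⇒ m₂ = 546.8571/7 = 78.12245
Σ(xᵢ − x̄)³ = -8430.6122 ⇒ m₃ = -8430.6122/7 = -1204.37318
m₂^(3/2) = 78.12245^(1.5) = 690.50014
g1 = m₃ / m₂^(3/2) = -1204.37318 / 690.50014 ≈ -1.7442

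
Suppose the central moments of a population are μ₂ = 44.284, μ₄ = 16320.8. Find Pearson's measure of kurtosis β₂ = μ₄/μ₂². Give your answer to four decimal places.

μ₂² = 44.284² = 1961.07266
μ₄/μ₂² = 16320.8 / 1961.07266 = 8.32238
β₂ ≈ 8.3224

8.3224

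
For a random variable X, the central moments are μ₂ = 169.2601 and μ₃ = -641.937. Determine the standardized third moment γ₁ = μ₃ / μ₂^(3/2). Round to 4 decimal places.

σ = √μ₂ = √169.2601 = 13.01000
σ³ = μ₂^(3/2) = 2202.07390
γ₁ = μ₃/σ³ = -641.937 / 2202.07390 ≈ -0.2915

-0.2915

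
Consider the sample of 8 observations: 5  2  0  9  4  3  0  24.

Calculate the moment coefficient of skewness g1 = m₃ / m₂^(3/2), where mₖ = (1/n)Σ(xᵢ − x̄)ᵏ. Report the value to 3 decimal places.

1.712

x̄ = (5 + 2 + 0 + 9 + 4 + 3 + 0 + 24) / 8 = 5.8750
deviations (xᵢ − x̄): -0.8750, -3.8750, -5.8750, 3.1250, -1.8750, -2.8750, -5.8750, 18.1250
Σ(xᵢ − x̄)² = 434.8750 ⇒ m₂ = 434.8750/8 = 54.35938
Σ(xᵢ − x̄)³ = 5490.0938 ⇒ m₃ = 5490.0938/8 = 686.26172
m₂^(3/2) = 54.35938^(1.5) = 400.78521
g1 = m₃ / m₂^(3/2) = 686.26172 / 400.78521 ≈ 1.712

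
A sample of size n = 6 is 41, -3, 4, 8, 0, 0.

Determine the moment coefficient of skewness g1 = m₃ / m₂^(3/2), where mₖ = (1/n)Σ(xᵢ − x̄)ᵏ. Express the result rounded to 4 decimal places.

x̄ = (41 - 3 + 4 + 8 + 0 + 0) / 6 = 8.3333
deviations (xᵢ − x̄): 32.6667, -11.3333, -4.3333, -0.3333, -8.3333, -8.3333
Σ(xᵢ − x̄)² = 1353.3333 ⇒ m₂ = 1353.3333/6 = 225.55556
Σ(xᵢ − x̄)³ = 32164.4444 ⇒ m₃ = 32164.4444/6 = 5360.74074
m₂^(3/2) = 225.55556^(1.5) = 3387.50771
g1 = m₃ / m₂^(3/2) = 5360.74074 / 3387.50771 ≈ 1.5825

1.5825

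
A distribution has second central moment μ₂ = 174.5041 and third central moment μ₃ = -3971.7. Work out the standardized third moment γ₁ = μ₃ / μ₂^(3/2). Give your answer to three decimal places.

-1.723

σ = √μ₂ = √174.5041 = 13.21000
σ³ = μ₂^(3/2) = 2305.19916
γ₁ = μ₃/σ³ = -3971.7 / 2305.19916 ≈ -1.723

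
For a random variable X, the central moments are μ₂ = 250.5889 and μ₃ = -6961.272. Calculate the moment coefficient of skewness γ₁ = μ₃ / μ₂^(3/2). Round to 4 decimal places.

σ = √μ₂ = √250.5889 = 15.83000
σ³ = μ₂^(3/2) = 3966.82229
γ₁ = μ₃/σ³ = -6961.272 / 3966.82229 ≈ -1.7549

-1.7549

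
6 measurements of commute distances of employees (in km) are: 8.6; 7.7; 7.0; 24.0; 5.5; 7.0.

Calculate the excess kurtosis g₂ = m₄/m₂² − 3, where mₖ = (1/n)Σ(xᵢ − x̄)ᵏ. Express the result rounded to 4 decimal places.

1.0501

x̄ = 9.9667
Σ(xᵢ − x̄)² = 241.4933 ⇒ m₂ = 40.24889
Σ(xᵢ − x̄)⁴ = 39366.0267 ⇒ m₄ = 6561.00445
m₂² = 1619.97306
g₂ = m₄/m₂² − 3 = 4.05007 − 3 ≈ 1.0501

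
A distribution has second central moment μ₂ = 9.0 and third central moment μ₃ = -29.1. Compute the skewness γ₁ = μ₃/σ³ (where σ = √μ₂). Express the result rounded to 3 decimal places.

σ = √μ₂ = √9.0 = 3.00000
σ³ = μ₂^(3/2) = 27.00000
γ₁ = μ₃/σ³ = -29.1 / 27.00000 ≈ -1.078

-1.078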